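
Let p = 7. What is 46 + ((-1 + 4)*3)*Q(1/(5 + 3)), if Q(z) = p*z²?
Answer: 3007/64 ≈ 46.984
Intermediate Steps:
Q(z) = 7*z²
46 + ((-1 + 4)*3)*Q(1/(5 + 3)) = 46 + ((-1 + 4)*3)*(7*(1/(5 + 3))²) = 46 + (3*3)*(7*(1/8)²) = 46 + 9*(7*(⅛)²) = 46 + 9*(7*(1/64)) = 46 + 9*(7/64) = 46 + 63/64 = 3007/64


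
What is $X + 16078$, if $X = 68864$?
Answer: $84942$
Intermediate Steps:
$X + 16078 = 68864 + 16078 = 84942$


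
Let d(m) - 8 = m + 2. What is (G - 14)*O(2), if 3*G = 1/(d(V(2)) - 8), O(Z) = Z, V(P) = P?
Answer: -167/6 ≈ -27.833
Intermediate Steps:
d(m) = 10 + m (d(m) = 8 + (m + 2) = 8 + (2 + m) = 10 + m)
G = 1/12 (G = 1/(3*((10 + 2) - 8)) = 1/(3*(12 - 8)) = (1/3)/4 = (1/3)*(1/4) = 1/12 ≈ 0.083333)
(G - 14)*O(2) = (1/12 - 14)*2 = -167/12*2 = -167/6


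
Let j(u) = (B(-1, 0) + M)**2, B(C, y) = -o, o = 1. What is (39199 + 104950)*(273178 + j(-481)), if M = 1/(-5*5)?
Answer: 24611557145974/625 ≈ 3.9378e+10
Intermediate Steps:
M = -1/25 (M = 1/(-25) = -1/25 ≈ -0.040000)
B(C, y) = -1 (B(C, y) = -1*1 = -1)
j(u) = 676/625 (j(u) = (-1 - 1/25)**2 = (-26/25)**2 = 676/625)
(39199 + 104950)*(273178 + j(-481)) = (39199 + 104950)*(273178 + 676/625) = 144149*(170736926/625) = 24611557145974/625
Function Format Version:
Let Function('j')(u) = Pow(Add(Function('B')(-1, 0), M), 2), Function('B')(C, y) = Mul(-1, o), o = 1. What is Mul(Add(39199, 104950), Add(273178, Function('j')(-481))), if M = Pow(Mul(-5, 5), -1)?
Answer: Rational(24611557145974, 625) ≈ 3.9378e+10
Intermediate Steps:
M = Rational(-1, 25) (M = Pow(-25, -1) = Rational(-1, 25) ≈ -0.040000)
Function('B')(C, y) = -1 (Function('B')(C, y) = Mul(-1, 1) = -1)
Function('j')(u) = Rational(676, 625) (Function('j')(u) = Pow(Add(-1, Rational(-1, 25)), 2) = Pow(Rational(-26, 25), 2) = Rational(676, 625))
Mul(Add(39199, 104950), Add(273178, Function('j')(-481))) = Mul(Add(39199, 104950), Add(273178, Rational(676, 625))) = Mul(144149, Rational(170736926, 625)) = Rational(24611557145974, 625)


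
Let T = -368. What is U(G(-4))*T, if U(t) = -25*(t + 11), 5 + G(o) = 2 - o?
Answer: 110400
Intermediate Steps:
G(o) = -3 - o (G(o) = -5 + (2 - o) = -3 - o)
U(t) = -275 - 25*t (U(t) = -25*(11 + t) = -275 - 25*t)
U(G(-4))*T = (-275 - 25*(-3 - 1*(-4)))*(-368) = (-275 - 25*(-3 + 4))*(-368) = (-275 - 25*1)*(-368) = (-275 - 25)*(-368) = -300*(-368) = 110400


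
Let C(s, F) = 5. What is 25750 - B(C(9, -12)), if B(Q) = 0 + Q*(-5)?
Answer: 25775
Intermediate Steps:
B(Q) = -5*Q (B(Q) = 0 - 5*Q = -5*Q)
25750 - B(C(9, -12)) = 25750 - (-5)*5 = 25750 - 1*(-25) = 25750 + 25 = 25775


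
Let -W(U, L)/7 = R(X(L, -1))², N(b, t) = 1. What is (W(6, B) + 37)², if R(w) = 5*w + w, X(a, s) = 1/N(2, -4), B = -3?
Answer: 46225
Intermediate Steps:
X(a, s) = 1 (X(a, s) = 1/1 = 1*1 = 1)
R(w) = 6*w
W(U, L) = -252 (W(U, L) = -7*(6*1)² = -7*6² = -7*36 = -252)
(W(6, B) + 37)² = (-252 + 37)² = (-215)² = 46225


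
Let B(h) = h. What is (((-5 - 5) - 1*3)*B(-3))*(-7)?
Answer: -273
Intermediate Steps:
(((-5 - 5) - 1*3)*B(-3))*(-7) = (((-5 - 5) - 1*3)*(-3))*(-7) = ((-10 - 3)*(-3))*(-7) = -13*(-3)*(-7) = 39*(-7) = -273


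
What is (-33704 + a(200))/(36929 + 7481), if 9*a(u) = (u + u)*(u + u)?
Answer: -71668/199845 ≈ -0.35862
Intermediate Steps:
a(u) = 4*u²/9 (a(u) = ((u + u)*(u + u))/9 = ((2*u)*(2*u))/9 = (4*u²)/9 = 4*u²/9)
(-33704 + a(200))/(36929 + 7481) = (-33704 + (4/9)*200²)/(36929 + 7481) = (-33704 + (4/9)*40000)/44410 = (-33704 + 160000/9)*(1/44410) = -143336/9*1/44410 = -71668/199845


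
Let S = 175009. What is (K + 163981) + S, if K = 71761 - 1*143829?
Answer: 266922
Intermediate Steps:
K = -72068 (K = 71761 - 143829 = -72068)
(K + 163981) + S = (-72068 + 163981) + 175009 = 91913 + 175009 = 266922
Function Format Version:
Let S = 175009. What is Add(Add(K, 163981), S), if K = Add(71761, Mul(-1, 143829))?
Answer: 266922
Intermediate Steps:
K = -72068 (K = Add(71761, -143829) = -72068)
Add(Add(K, 163981), S) = Add(Add(-72068, 163981), 175009) = Add(91913, 175009) = 266922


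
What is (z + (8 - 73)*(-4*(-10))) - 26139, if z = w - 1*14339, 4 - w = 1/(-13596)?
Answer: -585634103/13596 ≈ -43074.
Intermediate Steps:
w = 54385/13596 (w = 4 - 1/(-13596) = 4 - 1*(-1/13596) = 4 + 1/13596 = 54385/13596 ≈ 4.0001)
z = -194898659/13596 (z = 54385/13596 - 1*14339 = 54385/13596 - 14339 = -194898659/13596 ≈ -14335.)
(z + (8 - 73)*(-4*(-10))) - 26139 = (-194898659/13596 + (8 - 73)*(-4*(-10))) - 26139 = (-194898659/13596 - 65*40) - 26139 = (-194898659/13596 - 2600) - 26139 = -230248259/13596 - 26139 = -585634103/13596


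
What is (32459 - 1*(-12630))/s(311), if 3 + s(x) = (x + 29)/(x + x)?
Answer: -14022679/763 ≈ -18378.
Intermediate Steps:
s(x) = -3 + (29 + x)/(2*x) (s(x) = -3 + (x + 29)/(x + x) = -3 + (29 + x)/((2*x)) = -3 + (29 + x)*(1/(2*x)) = -3 + (29 + x)/(2*x))
(32459 - 1*(-12630))/s(311) = (32459 - 1*(-12630))/(((1/2)*(29 - 5*311)/311)) = (32459 + 12630)/(((1/2)*(1/311)*(29 - 1555))) = 45089/(((1/2)*(1/311)*(-1526))) = 45089/(-763/311) = 45089*(-311/763) = -14022679/763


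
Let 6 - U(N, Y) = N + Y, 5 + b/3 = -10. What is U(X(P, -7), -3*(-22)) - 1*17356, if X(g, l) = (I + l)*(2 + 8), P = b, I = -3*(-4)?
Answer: -17466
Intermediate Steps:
b = -45 (b = -15 + 3*(-10) = -15 - 30 = -45)
I = 12
P = -45
X(g, l) = 120 + 10*l (X(g, l) = (12 + l)*(2 + 8) = (12 + l)*10 = 120 + 10*l)
U(N, Y) = 6 - N - Y (U(N, Y) = 6 - (N + Y) = 6 + (-N - Y) = 6 - N - Y)
U(X(P, -7), -3*(-22)) - 1*17356 = (6 - (120 + 10*(-7)) - (-3)*(-22)) - 1*17356 = (6 - (120 - 70) - 1*66) - 17356 = (6 - 1*50 - 66) - 17356 = (6 - 50 - 66) - 17356 = -110 - 17356 = -17466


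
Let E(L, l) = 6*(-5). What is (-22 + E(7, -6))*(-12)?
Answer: 624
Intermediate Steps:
E(L, l) = -30
(-22 + E(7, -6))*(-12) = (-22 - 30)*(-12) = -52*(-12) = 624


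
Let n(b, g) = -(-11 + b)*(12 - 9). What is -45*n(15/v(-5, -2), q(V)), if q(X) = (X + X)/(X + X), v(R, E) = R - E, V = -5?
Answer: -2160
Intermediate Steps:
q(X) = 1 (q(X) = (2*X)/((2*X)) = (2*X)*(1/(2*X)) = 1)
n(b, g) = 33 - 3*b (n(b, g) = -(-11 + b)*3 = -(-33 + 3*b) = 33 - 3*b)
-45*n(15/v(-5, -2), q(V)) = -45*(33 - 45/(-5 - 1*(-2))) = -45*(33 - 45/(-5 + 2)) = -45*(33 - 45/(-3)) = -45*(33 - 45*(-1)/3) = -45*(33 - 3*(-5)) = -45*(33 + 15) = -45*48 = -2160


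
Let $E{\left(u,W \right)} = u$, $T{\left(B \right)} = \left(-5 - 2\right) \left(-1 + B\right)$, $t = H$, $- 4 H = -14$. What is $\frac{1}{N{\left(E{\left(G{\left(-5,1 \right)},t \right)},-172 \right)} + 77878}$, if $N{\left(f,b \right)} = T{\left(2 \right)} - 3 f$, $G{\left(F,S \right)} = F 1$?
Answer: $\frac{1}{77886} \approx 1.2839 \cdot 10^{-5}$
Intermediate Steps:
$H = \frac{7}{2}$ ($H = \left(- \frac{1}{4}\right) \left(-14\right) = \frac{7}{2} \approx 3.5$)
$t = \frac{7}{2} \approx 3.5$
$T{\left(B \right)} = 7 - 7 B$ ($T{\left(B \right)} = - 7 \left(-1 + B\right) = 7 - 7 B$)
$G{\left(F,S \right)} = F$
$N{\left(f,b \right)} = -7 - 3 f$ ($N{\left(f,b \right)} = \left(7 - 14\right) - 3 f = -7 - 3 f$)
$\frac{1}{N{\left(E{\left(G{\left(-5,1 \right)},t \right)},-172 \right)} + 77878} = \frac{1}{\left(-7 - -15\right) + 77878} = \frac{1}{\left(-7 + 15\right) + 77878} = \frac{1}{8 + 77878} = \frac{1}{77886}$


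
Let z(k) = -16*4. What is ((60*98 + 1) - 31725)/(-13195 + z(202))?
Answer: 25844/13259 ≈ 1.9492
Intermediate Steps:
z(k) = -64
((60*98 + 1) - 31725)/(-13195 + z(202)) = ((60*98 + 1) - 31725)/(-13195 - 64) = ((5880 + 1) - 31725)/(-13259) = (5881 - 31725)*(-1/13259) = -25844*(-1/13259) = 25844/13259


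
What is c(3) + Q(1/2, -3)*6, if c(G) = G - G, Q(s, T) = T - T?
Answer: 0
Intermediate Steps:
Q(s, T) = 0
c(G) = 0
c(3) + Q(1/2, -3)*6 = 0 + 0*6 = 0 + 0 = 0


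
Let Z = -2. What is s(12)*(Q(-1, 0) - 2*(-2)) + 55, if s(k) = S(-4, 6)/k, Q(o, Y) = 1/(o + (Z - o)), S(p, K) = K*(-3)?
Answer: 199/4 ≈ 49.750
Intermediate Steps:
S(p, K) = -3*K
Q(o, Y) = -½ (Q(o, Y) = 1/(o + (-2 - o)) = 1/(-2) = -½)
s(k) = -18/k (s(k) = (-3*6)/k = -18/k)
s(12)*(Q(-1, 0) - 2*(-2)) + 55 = (-18/12)*(-½ - 2*(-2)) + 55 = (-18*1/12)*(-½ + 4) + 55 = -3/2*7/2 + 55 = -21/4 + 55 = 199/4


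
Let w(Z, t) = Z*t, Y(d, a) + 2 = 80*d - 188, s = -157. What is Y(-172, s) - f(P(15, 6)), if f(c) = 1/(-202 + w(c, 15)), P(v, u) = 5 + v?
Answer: -1367101/98 ≈ -13950.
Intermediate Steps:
Y(d, a) = -190 + 80*d (Y(d, a) = -2 + (80*d - 188) = -2 + (-188 + 80*d) = -190 + 80*d)
f(c) = 1/(-202 + 15*c) (f(c) = 1/(-202 + c*15) = 1/(-202 + 15*c))
Y(-172, s) - f(P(15, 6)) = (-190 + 80*(-172)) - 1/(-202 + 15*(5 + 15)) = (-190 - 13760) - 1/(-202 + 15*20) = -13950 - 1/(-202 + 300) = -13950 - 1/98 = -1367101/98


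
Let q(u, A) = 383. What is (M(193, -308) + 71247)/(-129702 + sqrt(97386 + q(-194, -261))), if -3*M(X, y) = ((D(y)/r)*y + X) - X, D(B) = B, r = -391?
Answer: -65768814586/119592760267 - 1521229*sqrt(97769)/358778280801 ≈ -0.55127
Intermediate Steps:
M(X, y) = y**2/1173 (M(X, y) = -(((y/(-391))*y + X) - X)/3 = -(((y*(-1/391))*y + X) - X)/3 = -(((-y/391)*y + X) - X)/3 = -((-y**2/391 + X) - X)/3 = -((X - y**2/391) - X)/3 = -(-1)*y**2/1173 = y**2/1173)
(M(193, -308) + 71247)/(-129702 + sqrt(97386 + q(-194, -261))) = ((1/1173)*(-308)**2 + 71247)/(-129702 + sqrt(97386 + 383)) = ((1/1173)*94864 + 71247)/(-129702 + sqrt(97769)) = (94864/1173 + 71247)/(-129702 + sqrt(97769)) = 83667595/(1173*(-129702 + sqrt(97769)))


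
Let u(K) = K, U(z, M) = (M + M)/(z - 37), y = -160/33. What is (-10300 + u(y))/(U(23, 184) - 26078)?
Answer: 238042/603009 ≈ 0.39476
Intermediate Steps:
y = -160/33 (y = -160*1/33 = -160/33 ≈ -4.8485)
U(z, M) = 2*M/(-37 + z) (U(z, M) = (2*M)/(-37 + z) = 2*M/(-37 + z))
(-10300 + u(y))/(U(23, 184) - 26078) = (-10300 - 160/33)/(2*184/(-37 + 23) - 26078) = -340060/(33*(2*184/(-14) - 26078)) = -340060/(33*(2*184*(-1/14) - 26078)) = -340060/(33*(-184/7 - 26078)) = -340060/(33*(-182730/7)) = -340060/33*(-7/182730) = 238042/603009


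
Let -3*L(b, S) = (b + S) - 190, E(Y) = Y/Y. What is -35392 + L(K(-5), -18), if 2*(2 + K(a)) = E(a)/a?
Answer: -1059659/30 ≈ -35322.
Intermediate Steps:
E(Y) = 1
K(a) = -2 + 1/(2*a) (K(a) = -2 + (1/a)/2 = -2 + 1/(2*a))
L(b, S) = 190/3 - S/3 - b/3 (L(b, S) = -((b + S) - 190)/3 = -((S + b) - 190)/3 = -(-190 + S + b)/3 = 190/3 - S/3 - b/3)
-35392 + L(K(-5), -18) = -35392 + (190/3 - ⅓*(-18) - (-2 + (½)/(-5))/3) = -35392 + (190/3 + 6 - (-2 + (½)*(-⅕))/3) = -35392 + (190/3 + 6 - (-2 - ⅒)/3) = -35392 + (190/3 + 6 - ⅓*(-21/10)) = -35392 + (190/3 + 6 + 7/10) = -35392 + 2101/30 = -1059659/30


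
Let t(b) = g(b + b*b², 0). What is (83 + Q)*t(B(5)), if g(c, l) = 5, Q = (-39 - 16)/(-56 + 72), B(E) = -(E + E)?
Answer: 6365/16 ≈ 397.81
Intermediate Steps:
B(E) = -2*E
Q = -55/16 ≈ -3.4375
t(b) = 5
(83 + Q)*t(B(5)) = (83 - 55/16)*5 = (1273/16)*5 = 6365/16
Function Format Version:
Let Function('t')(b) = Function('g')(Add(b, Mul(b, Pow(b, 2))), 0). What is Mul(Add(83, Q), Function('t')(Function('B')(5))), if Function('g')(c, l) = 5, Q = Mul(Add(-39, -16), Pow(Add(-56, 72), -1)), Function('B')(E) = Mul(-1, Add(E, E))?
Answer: Rational(6365, 16) ≈ 397.81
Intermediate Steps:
Function('B')(E) = Mul(-2, E) (Function('B')(E) = Mul(-1, Mul(2, E)) = Mul(-2, E))
Q = Rational(-55, 16) (Q = Mul(-55, Pow(16, -1)) = Mul(-55, Rational(1, 16)) = Rational(-55, 16) ≈ -3.4375)
Function('t')(b) = 5
Mul(Add(83, Q), Function('t')(Function('B')(5))) = Mul(Add(83, Rational(-55, 16)), 5) = Mul(Rational(1273, 16), 5) = Rational(6365, 16)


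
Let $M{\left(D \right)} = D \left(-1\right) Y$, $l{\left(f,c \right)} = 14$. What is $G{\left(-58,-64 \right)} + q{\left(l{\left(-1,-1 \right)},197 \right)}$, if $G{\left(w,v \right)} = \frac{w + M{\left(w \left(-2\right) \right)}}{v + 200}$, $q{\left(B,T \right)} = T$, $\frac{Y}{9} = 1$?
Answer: $\frac{12845}{68} \approx 188.9$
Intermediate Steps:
$Y = 9$ ($Y = 9 \cdot 1 = 9$)
$M{\left(D \right)} = - 9 D$ ($M{\left(D \right)} = D \left(-1\right) 9 = - D 9 = - 9 D$)
$G{\left(w,v \right)} = \frac{19 w}{200 + v}$ ($G{\left(w,v \right)} = \frac{w - 9 w \left(-2\right)}{v + 200} = \frac{w - 9 \left(- 2 w\right)}{200 + v} = \frac{w + 18 w}{200 + v} = \frac{19 w}{200 + v}$)
$G{\left(-58,-64 \right)} + q{\left(l{\left(-1,-1 \right)},197 \right)} = 19 \left(-58\right) \frac{1}{200 - 64} + 197 = 19 \left(-58\right) \frac{1}{136} + 197 = - \frac{551}{68} + 197 = \frac{12845}{68}$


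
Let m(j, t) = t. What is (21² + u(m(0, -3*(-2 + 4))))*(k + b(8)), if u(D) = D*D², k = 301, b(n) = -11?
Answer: 65250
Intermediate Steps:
u(D) = D³
(21² + u(m(0, -3*(-2 + 4))))*(k + b(8)) = (21² + (-3*(-2 + 4))³)*(301 - 11) = (441 + (-3*2)³)*290 = (441 + (-6)³)*290 = (441 - 216)*290 = 225*290 = 65250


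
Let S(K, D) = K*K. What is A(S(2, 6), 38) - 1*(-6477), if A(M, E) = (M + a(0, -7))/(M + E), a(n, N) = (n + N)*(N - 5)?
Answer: 136061/21 ≈ 6479.1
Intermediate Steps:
a(n, N) = (-5 + N)*(N + n) (a(n, N) = (N + n)*(-5 + N) = (-5 + N)*(N + n))
S(K, D) = K²
A(M, E) = (84 + M)/(E + M) (A(M, E) = (M + ((-7)² - 5*(-7) - 5*0 - 7*0))/(M + E) = (M + (49 + 35 + 0 + 0))/(E + M) = (M + 84)/(E + M) = (84 + M)/(E + M))
A(S(2, 6), 38) - 1*(-6477) = (84 + 2²)/(38 + 2²) - 1*(-6477) = (84 + 4)/(38 + 4) + 6477 = 88/42 + 6477 = (1/42)*88 + 6477 = 44/21 + 6477 = 136061/21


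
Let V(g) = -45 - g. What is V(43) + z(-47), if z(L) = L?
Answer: -135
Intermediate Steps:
V(43) + z(-47) = (-45 - 1*43) - 47 = (-45 - 43) - 47 = -88 - 47 = -135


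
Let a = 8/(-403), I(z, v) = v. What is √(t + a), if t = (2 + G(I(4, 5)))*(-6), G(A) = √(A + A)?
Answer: √(-1952132 - 974454*√10)/403 ≈ 5.5672*I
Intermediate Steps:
G(A) = √2*√A (G(A) = √(2*A) = √2*√A)
a = -8/403 (a = 8*(-1/403) = -8/403 ≈ -0.019851)
t = -12 - 6*√10 (t = (2 + √2*√5)*(-6) = (2 + √10)*(-6) = -12 - 6*√10 ≈ -30.974)
√(t + a) = √((-12 - 6*√10) - 8/403) = √(-4844/403 - 6*√10)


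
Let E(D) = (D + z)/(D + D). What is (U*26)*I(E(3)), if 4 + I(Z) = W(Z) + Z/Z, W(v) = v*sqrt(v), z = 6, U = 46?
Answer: -3588 + 897*sqrt(6) ≈ -1390.8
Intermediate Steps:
W(v) = v**(3/2)
E(D) = (6 + D)/(2*D) (E(D) = (D + 6)/(D + D) = (6 + D)/((2*D)) = (6 + D)*(1/(2*D)) = (6 + D)/(2*D))
I(Z) = -3 + Z**(3/2) (I(Z) = -4 + (Z**(3/2) + Z/Z) = -4 + (Z**(3/2) + 1) = -4 + (1 + Z**(3/2)) = -3 + Z**(3/2))
(U*26)*I(E(3)) = (46*26)*(-3 + ((1/2)*(6 + 3)/3)**(3/2)) = 1196*(-3 + ((1/2)*(1/3)*9)**(3/2)) = 1196*(-3 + (3/2)**(3/2)) = 1196*(-3 + 3*sqrt(6)/4) = -3588 + 897*sqrt(6)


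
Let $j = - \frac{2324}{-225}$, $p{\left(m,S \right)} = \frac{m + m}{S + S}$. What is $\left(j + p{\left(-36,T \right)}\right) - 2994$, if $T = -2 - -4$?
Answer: $- \frac{675376}{225} \approx -3001.7$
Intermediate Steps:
$T = 2$ ($T = -2 + 4 = 2$)
$p{\left(m,S \right)} = \frac{m}{S}$ ($p{\left(m,S \right)} = \frac{2 m}{2 S} = 2 m \frac{1}{2 S} = \frac{m}{S}$)
$j = \frac{2324}{225}$ ($j = \left(-2324\right) \left(- \frac{1}{225}\right) = \frac{2324}{225} \approx 10.329$)
$\left(j + p{\left(-36,T \right)}\right) - 2994 = \left(\frac{2324}{225} - \frac{36}{2}\right) - 2994 = \left(\frac{2324}{225} - 18\right) - 2994 = - \frac{1726}{225} - 2994 = - \frac{675376}{225}$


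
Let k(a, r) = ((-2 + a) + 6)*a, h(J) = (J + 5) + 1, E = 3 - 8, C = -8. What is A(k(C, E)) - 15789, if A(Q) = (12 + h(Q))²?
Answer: -13289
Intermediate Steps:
E = -5
h(J) = 6 + J (h(J) = (5 + J) + 1 = 6 + J)
k(a, r) = a*(4 + a) (k(a, r) = (4 + a)*a = a*(4 + a))
A(Q) = (18 + Q)² (A(Q) = (12 + (6 + Q))² = (18 + Q)²)
A(k(C, E)) - 15789 = (18 - 8*(4 - 8))² - 15789 = (18 - 8*(-4))² - 15789 = (18 + 32)² - 15789 = 50² - 15789 = 2500 - 15789 = -13289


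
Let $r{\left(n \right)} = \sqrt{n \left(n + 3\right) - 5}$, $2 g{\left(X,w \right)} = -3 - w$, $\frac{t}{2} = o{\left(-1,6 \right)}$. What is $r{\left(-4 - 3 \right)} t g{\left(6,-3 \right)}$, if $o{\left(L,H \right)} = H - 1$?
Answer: $0$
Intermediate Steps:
$o{\left(L,H \right)} = -1 + H$
$t = 10$ ($t = 2 \left(-1 + 6\right) = 2 \cdot 5 = 10$)
$g{\left(X,w \right)} = - \frac{3}{2} - \frac{w}{2}$ ($g{\left(X,w \right)} = \frac{-3 - w}{2} = - \frac{3}{2} - \frac{w}{2}$)
$r{\left(n \right)} = \sqrt{-5 + n \left(3 + n\right)}$ ($r{\left(n \right)} = \sqrt{n \left(3 + n\right) - 5} = \sqrt{-5 + n \left(3 + n\right)}$)
$r{\left(-4 - 3 \right)} t g{\left(6,-3 \right)} = \sqrt{-5 + \left(-4 - 3\right)^{2} + 3 \left(-4 - 3\right)} 10 \left(- \frac{3}{2} - - \frac{3}{2}\right) = \sqrt{-5 + \left(-7\right)^{2} + 3 \left(-7\right)} 10 \left(- \frac{3}{2} + \frac{3}{2}\right) = \sqrt{-5 + 49 - 21} \cdot 10 \cdot 0 = \sqrt{23} \cdot 10 \cdot 0 = 10 \sqrt{23} \cdot 0 = 0$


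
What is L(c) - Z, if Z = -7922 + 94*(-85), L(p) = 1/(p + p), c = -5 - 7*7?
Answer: 1718495/108 ≈ 15912.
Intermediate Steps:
c = -54 (c = -5 - 49 = -54)
L(p) = 1/(2*p)
Z = -15912 (Z = -7922 - 7990 = -15912)
L(c) - Z = (½)/(-54) - 1*(-15912) = (½)*(-1/54) + 15912 = -1/108 + 15912 = 1718495/108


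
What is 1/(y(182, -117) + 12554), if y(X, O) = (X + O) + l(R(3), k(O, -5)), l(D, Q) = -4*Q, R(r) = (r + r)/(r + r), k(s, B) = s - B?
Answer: 1/13067 ≈ 7.6529e-5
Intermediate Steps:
R(r) = 1 (R(r) = (2*r)/((2*r)) = (2*r)*(1/(2*r)) = 1)
y(X, O) = -20 + X - 3*O (y(X, O) = (X + O) - 4*(O - 1*(-5)) = (O + X) - 4*(O + 5) = (O + X) - 4*(5 + O) = (O + X) + (-20 - 4*O) = -20 + X - 3*O)
1/(y(182, -117) + 12554) = 1/((-20 + 182 - 3*(-117)) + 12554) = 1/((-20 + 182 + 351) + 12554) = 1/(513 + 12554) = 1/13067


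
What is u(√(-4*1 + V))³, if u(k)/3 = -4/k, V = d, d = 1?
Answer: -192*I*√3 ≈ -332.55*I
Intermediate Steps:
V = 1
u(k) = -12/k (u(k) = 3*(-4/k) = -12/k)
u(√(-4*1 + V))³ = (-12/√(-4*1 + 1))³ = (-12/√(-4 + 1))³ = (-12*(-I*√3/3))³ = (-(-4)*I*√3)³ = (4*I*√3)³ = -192*I*√3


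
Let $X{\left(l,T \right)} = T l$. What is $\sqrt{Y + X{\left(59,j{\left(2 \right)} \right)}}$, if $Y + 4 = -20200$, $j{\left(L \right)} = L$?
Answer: $11 i \sqrt{166} \approx 141.73 i$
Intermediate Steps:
$Y = -20204$ ($Y = -4 - 20200 = -20204$)
$\sqrt{Y + X{\left(59,j{\left(2 \right)} \right)}} = \sqrt{-20204 + 2 \cdot 59} = \sqrt{-20204 + 118} = \sqrt{-20086} = 11 i \sqrt{166}$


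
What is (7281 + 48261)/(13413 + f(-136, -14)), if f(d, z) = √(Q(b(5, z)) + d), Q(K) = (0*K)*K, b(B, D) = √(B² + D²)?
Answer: 43822638/10582865 - 111084*I*√34/179908705 ≈ 4.1409 - 0.0036003*I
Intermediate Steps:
Q(K) = 0 (Q(K) = 0*K = 0)
f(d, z) = √d (f(d, z) = √(0 + d) = √d)
(7281 + 48261)/(13413 + f(-136, -14)) = (7281 + 48261)/(13413 + √(-136)) = 55542/(13413 + 2*I*√34)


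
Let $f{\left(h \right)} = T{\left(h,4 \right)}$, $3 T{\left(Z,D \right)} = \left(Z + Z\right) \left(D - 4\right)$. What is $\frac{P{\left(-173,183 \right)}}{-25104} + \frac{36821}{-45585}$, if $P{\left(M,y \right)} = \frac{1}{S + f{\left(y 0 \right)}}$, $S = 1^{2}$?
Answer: $- \frac{308133323}{381455280} \approx -0.80778$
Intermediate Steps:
$S = 1$
$T{\left(Z,D \right)} = \frac{2 Z \left(-4 + D\right)}{3}$ ($T{\left(Z,D \right)} = \frac{\left(Z + Z\right) \left(D - 4\right)}{3} = \frac{2 Z \left(-4 + D\right)}{3}$)
$f{\left(h \right)} = 0$ ($f{\left(h \right)} = \frac{2 h \left(-4 + 4\right)}{3} = \frac{2}{3} h 0 = 0$)
$P{\left(M,y \right)} = 1$ ($P{\left(M,y \right)} = \frac{1}{1 + 0} = 1^{-1} = 1$)
$\frac{P{\left(-173,183 \right)}}{-25104} + \frac{36821}{-45585} = 1 \frac{1}{-25104} + \frac{36821}{-45585} = 1 \left(- \frac{1}{25104}\right) + 36821 \left(- \frac{1}{45585}\right) = - \frac{1}{25104} - \frac{36821}{45585} = - \frac{308133323}{381455280}$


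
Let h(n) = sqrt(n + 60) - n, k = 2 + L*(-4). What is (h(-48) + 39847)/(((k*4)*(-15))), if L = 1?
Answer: 7979/24 + sqrt(3)/60 ≈ 332.49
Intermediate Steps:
k = -2 (k = 2 + 1*(-4) = 2 - 4 = -2)
h(n) = sqrt(60 + n) - n
(h(-48) + 39847)/(((k*4)*(-15))) = ((sqrt(60 - 48) - 1*(-48)) + 39847)/((-2*4*(-15))) = ((sqrt(12) + 48) + 39847)/((-8*(-15))) = ((2*sqrt(3) + 48) + 39847)/120 = ((48 + 2*sqrt(3)) + 39847)*(1/120) = (39895 + 2*sqrt(3))*(1/120) = 7979/24 + sqrt(3)/60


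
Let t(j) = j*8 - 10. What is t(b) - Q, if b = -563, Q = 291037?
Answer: -295551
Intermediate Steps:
t(j) = -10 + 8*j (t(j) = 8*j - 10 = -10 + 8*j)
t(b) - Q = (-10 + 8*(-563)) - 1*291037 = (-10 - 4504) - 291037 = -4514 - 291037 = -295551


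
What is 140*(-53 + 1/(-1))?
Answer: -7560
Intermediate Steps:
140*(-53 + 1/(-1)) = 140*(-53 - 1) = 140*(-54) = -7560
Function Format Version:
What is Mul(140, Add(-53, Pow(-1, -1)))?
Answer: -7560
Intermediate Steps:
Mul(140, Add(-53, Pow(-1, -1))) = Mul(140, Add(-53, -1)) = Mul(140, -54) = -7560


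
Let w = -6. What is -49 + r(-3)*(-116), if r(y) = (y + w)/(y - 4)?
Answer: -1387/7 ≈ -198.14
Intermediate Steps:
r(y) = (-6 + y)/(-4 + y) (r(y) = (y - 6)/(y - 4) = (-6 + y)/(-4 + y))
-49 + r(-3)*(-116) = -49 + ((-6 - 3)/(-4 - 3))*(-116) = -49 + (-9/(-7))*(-116) = -49 - ⅐*(-9)*(-116) = -49 + (9/7)*(-116) = -49 - 1044/7 = -1387/7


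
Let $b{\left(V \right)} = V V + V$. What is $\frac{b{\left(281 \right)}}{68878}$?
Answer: $\frac{39621}{34439} \approx 1.1505$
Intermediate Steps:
$b{\left(V \right)} = V + V^{2}$ ($b{\left(V \right)} = V^{2} + V = V + V^{2}$)
$\frac{b{\left(281 \right)}}{68878} = \frac{281 \left(1 + 281\right)}{68878} = 281 \cdot 282 \cdot \frac{1}{68878} = 79242 \cdot \frac{1}{68878} = \frac{39621}{34439}$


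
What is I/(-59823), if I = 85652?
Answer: -3724/2601 ≈ -1.4318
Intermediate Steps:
I/(-59823) = 85652/(-59823) = 85652*(-1/59823) = -3724/2601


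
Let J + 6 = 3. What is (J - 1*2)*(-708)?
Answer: 3540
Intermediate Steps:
J = -3 (J = -6 + 3 = -3)
(J - 1*2)*(-708) = (-3 - 1*2)*(-708) = (-3 - 2)*(-708) = -5*(-708) = 3540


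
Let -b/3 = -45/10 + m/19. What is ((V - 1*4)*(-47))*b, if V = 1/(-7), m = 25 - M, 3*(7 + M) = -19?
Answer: 385729/266 ≈ 1450.1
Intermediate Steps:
M = -40/3 (M = -7 + (1/3)*(-19) = -7 - 19/3 = -40/3 ≈ -13.333)
m = 115/3 (m = 25 - 1*(-40/3) = 25 + 40/3 = 115/3 ≈ 38.333)
V = -1/7 ≈ -0.14286
b = 283/38 (b = -3*(-45/10 + (115/3)/19) = -3*(-45*1/10 + (115/3)*(1/19)) = -3*(-9/2 + 115/57) = -3*(-283/114) = 283/38 ≈ 7.4474)
((V - 1*4)*(-47))*b = ((-1/7 - 1*4)*(-47))*(283/38) = ((-1/7 - 4)*(-47))*(283/38) = -29/7*(-47)*(283/38) = (1363/7)*(283/38) = 385729/266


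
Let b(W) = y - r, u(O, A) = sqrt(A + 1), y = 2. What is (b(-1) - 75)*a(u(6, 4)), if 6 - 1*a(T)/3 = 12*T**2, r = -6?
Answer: 10854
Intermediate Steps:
u(O, A) = sqrt(1 + A)
a(T) = 18 - 36*T**2
b(W) = 8 (b(W) = 2 - 1*(-6) = 2 + 6 = 8)
(b(-1) - 75)*a(u(6, 4)) = (8 - 75)*(18 - 36*(sqrt(1 + 4))**2) = -67*(18 - 36*(sqrt(5))**2) = -67*(18 - 36*5) = -67*(18 - 180) = -67*(-162) = 10854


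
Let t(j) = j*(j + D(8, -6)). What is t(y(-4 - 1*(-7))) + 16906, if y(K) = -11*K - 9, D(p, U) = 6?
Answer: 18418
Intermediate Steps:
y(K) = -9 - 11*K
t(j) = j*(6 + j) (t(j) = j*(j + 6) = j*(6 + j))
t(y(-4 - 1*(-7))) + 16906 = (-9 - 11*(-4 - 1*(-7)))*(6 + (-9 - 11*(-4 - 1*(-7)))) + 16906 = (-9 - 11*(-4 + 7))*(6 + (-9 - 11*(-4 + 7))) + 16906 = (-9 - 11*3)*(6 + (-9 - 11*3)) + 16906 = (-9 - 33)*(6 + (-9 - 33)) + 16906 = -42*(6 - 42) + 16906 = -42*(-36) + 16906 = 1512 + 16906 = 18418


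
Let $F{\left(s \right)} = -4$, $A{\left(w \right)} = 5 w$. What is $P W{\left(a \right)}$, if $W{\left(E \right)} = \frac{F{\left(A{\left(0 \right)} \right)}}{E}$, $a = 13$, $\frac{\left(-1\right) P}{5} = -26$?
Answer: $-40$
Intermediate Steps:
$P = 130$ ($P = \left(-5\right) \left(-26\right) = 130$)
$W{\left(E \right)} = - \frac{4}{E}$
$P W{\left(a \right)} = 130 \left(- \frac{4}{13}\right) = -40$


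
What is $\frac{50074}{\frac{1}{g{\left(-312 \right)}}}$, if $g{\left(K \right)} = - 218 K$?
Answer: $3405833184$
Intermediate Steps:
$\frac{50074}{\frac{1}{g{\left(-312 \right)}}} = \frac{50074}{\frac{1}{\left(-218\right) \left(-312\right)}} = \frac{50074}{\frac{1}{68016}} = 50074 \frac{1}{\frac{1}{68016}} = 50074 \cdot 68016 = 3405833184$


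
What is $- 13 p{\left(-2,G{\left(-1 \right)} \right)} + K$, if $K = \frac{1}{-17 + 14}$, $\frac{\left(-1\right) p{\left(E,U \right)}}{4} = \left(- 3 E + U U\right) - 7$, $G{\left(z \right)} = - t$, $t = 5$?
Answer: $\frac{3743}{3} \approx 1247.7$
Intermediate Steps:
$G{\left(z \right)} = -5$ ($G{\left(z \right)} = \left(-1\right) 5 = -5$)
$p{\left(E,U \right)} = 28 - 4 U^{2} + 12 E$ ($p{\left(E,U \right)} = - 4 \left(\left(- 3 E + U U\right) - 7\right) = - 4 \left(\left(- 3 E + U^{2}\right) - 7\right) = - 4 \left(\left(U^{2} - 3 E\right) - 7\right) = - 4 \left(-7 + U^{2} - 3 E\right) = 28 - 4 U^{2} + 12 E$)
$K = - \frac{1}{3}$ ($K = \frac{1}{-3} = - \frac{1}{3} \approx -0.33333$)
$- 13 p{\left(-2,G{\left(-1 \right)} \right)} + K = - 13 \left(28 - 4 \left(-5\right)^{2} + 12 \left(-2\right)\right) - \frac{1}{3} = - 13 \left(28 - 100 - 24\right) - \frac{1}{3} = \left(-13\right) \left(-96\right) - \frac{1}{3} = 1248 - \frac{1}{3} = \frac{3743}{3}$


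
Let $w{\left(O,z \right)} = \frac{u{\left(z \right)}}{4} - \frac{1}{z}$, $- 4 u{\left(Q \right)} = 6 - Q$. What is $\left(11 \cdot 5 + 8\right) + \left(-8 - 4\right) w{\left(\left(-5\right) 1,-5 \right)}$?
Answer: $\frac{1377}{20} \approx 68.85$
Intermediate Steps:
$u{\left(Q \right)} = - \frac{3}{2} + \frac{Q}{4}$ ($u{\left(Q \right)} = - \frac{6 - Q}{4} = - \frac{3}{2} + \frac{Q}{4}$)
$w{\left(O,z \right)} = - \frac{3}{8} - \frac{1}{z} + \frac{z}{16}$ ($w{\left(O,z \right)} = \frac{- \frac{3}{2} + \frac{z}{4}}{4} - \frac{1}{z} = \left(- \frac{3}{2} + \frac{z}{4}\right) \frac{1}{4} - \frac{1}{z} = \left(- \frac{3}{8} + \frac{z}{16}\right) - \frac{1}{z} = - \frac{3}{8} - \frac{1}{z} + \frac{z}{16}$)
$\left(11 \cdot 5 + 8\right) + \left(-8 - 4\right) w{\left(\left(-5\right) 1,-5 \right)} = \left(11 \cdot 5 + 8\right) + \left(-8 - 4\right) \frac{-16 - 5 \left(-6 - 5\right)}{16 \left(-5\right)} = \left(55 + 8\right) - 12 \cdot \frac{1}{16} \left(- \frac{1}{5}\right) \left(-16 - -55\right) = 63 - 12 \cdot \frac{1}{16} \left(- \frac{1}{5}\right) \left(-16 + 55\right) = 63 - 12 \cdot \frac{1}{16} \left(- \frac{1}{5}\right) 39 = 63 - - \frac{117}{20} = 63 + \frac{117}{20} = \frac{1377}{20}$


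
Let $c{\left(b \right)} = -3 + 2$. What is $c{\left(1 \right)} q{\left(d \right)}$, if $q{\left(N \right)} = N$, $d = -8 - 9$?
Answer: $17$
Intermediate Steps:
$d = -17$ ($d = -8 - 9 = -17$)
$c{\left(b \right)} = -1$
$c{\left(1 \right)} q{\left(d \right)} = \left(-1\right) \left(-17\right) = 17$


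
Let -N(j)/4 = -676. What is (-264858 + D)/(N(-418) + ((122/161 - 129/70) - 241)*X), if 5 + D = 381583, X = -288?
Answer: 5872475/3643858 ≈ 1.6116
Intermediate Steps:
N(j) = 2704 (N(j) = -4*(-676) = 2704)
D = 381578 (D = -5 + 381583 = 381578)
(-264858 + D)/(N(-418) + ((122/161 - 129/70) - 241)*X) = (-264858 + 381578)/(2704 + ((122/161 - 129/70) - 241)*(-288)) = 116720/(2704 + ((122*(1/161) - 129*1/70) - 241)*(-288)) = 116720/(2704 + ((122/161 - 129/70) - 241)*(-288)) = 116720/(2704 + (-1747/1610 - 241)*(-288)) = 116720/(2704 - 389757/1610*(-288)) = 116720/(2704 + 56125008/805) = 116720/(58301728/805) = 116720*(805/58301728) = 5872475/3643858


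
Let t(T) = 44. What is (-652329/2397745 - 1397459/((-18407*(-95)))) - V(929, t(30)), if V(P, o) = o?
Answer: -37795395335888/838570552085 ≈ -45.071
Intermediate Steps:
(-652329/2397745 - 1397459/((-18407*(-95)))) - V(929, t(30)) = (-652329/2397745 - 1397459/((-18407*(-95)))) - 1*44 = (-652329*1/2397745 - 1397459/1748665) - 44 = (-652329/2397745 - 1397459*1/1748665) - 44 = (-652329/2397745 - 1397459/1748665) - 44 = -898291044148/838570552085 - 44 = -37795395335888/838570552085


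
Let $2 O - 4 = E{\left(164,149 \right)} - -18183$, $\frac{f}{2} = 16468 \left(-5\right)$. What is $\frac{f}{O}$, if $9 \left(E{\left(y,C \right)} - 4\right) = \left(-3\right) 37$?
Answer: $- \frac{123510}{6817} \approx -18.118$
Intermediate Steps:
$E{\left(y,C \right)} = - \frac{25}{3}$ ($E{\left(y,C \right)} = 4 + \frac{\left(-3\right) 37}{9} = 4 + \frac{1}{9} \left(-111\right) = 4 - \frac{37}{3} = - \frac{25}{3}$)
$f = -164680$ ($f = 2 \cdot 16468 \left(-5\right) = 2 \left(-82340\right) = -164680$)
$O = \frac{27268}{3}$ ($O = 2 + \frac{- \frac{25}{3} - -18183}{2} = 2 + \frac{- \frac{25}{3} + 18183}{2} = 2 + \frac{1}{2} \cdot \frac{54524}{3} = 2 + \frac{27262}{3} = \frac{27268}{3} \approx 9089.3$)
$\frac{f}{O} = - \frac{164680}{\frac{27268}{3}} = \left(-164680\right) \frac{3}{27268} = - \frac{123510}{6817}$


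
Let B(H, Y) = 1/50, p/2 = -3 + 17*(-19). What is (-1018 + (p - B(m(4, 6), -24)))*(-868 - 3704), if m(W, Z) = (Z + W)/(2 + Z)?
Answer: 190883286/25 ≈ 7.6353e+6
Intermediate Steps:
p = -652 (p = 2*(-3 + 17*(-19)) = 2*(-3 - 323) = 2*(-326) = -652)
m(W, Z) = (W + Z)/(2 + Z)
B(H, Y) = 1/50
(-1018 + (p - B(m(4, 6), -24)))*(-868 - 3704) = (-1018 + (-652 - 1*1/50))*(-868 - 3704) = (-1018 + (-652 - 1/50))*(-4572) = (-1018 - 32601/50)*(-4572) = -83501/50*(-4572) = 190883286/25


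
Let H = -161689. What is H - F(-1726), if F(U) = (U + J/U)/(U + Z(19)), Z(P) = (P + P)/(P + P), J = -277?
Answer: -6976923521/43150 ≈ -1.6169e+5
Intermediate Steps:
Z(P) = 1 (Z(P) = (2*P)/((2*P)) = (2*P)*(1/(2*P)) = 1)
F(U) = (U - 277/U)/(1 + U) (F(U) = (U - 277/U)/(U + 1) = (U - 277/U)/(1 + U))
H - F(-1726) = -161689 - (-277 + (-1726)**2)/((-1726)*(1 - 1726)) = -161689 - (-1)*(-277 + 2979076)/(1726*(-1725)) = -161689 - (-1)*(-1)*2978799/(1726*1725) = -161689 - 1*43171/43150 = -161689 - 43171/43150 = -6976923521/43150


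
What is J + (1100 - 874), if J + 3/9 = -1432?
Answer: -3619/3 ≈ -1206.3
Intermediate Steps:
J = -4297/3 (J = -1/3 - 1432 = -4297/3 ≈ -1432.3)
J + (1100 - 874) = -4297/3 + (1100 - 874) = -4297/3 + 226 = -3619/3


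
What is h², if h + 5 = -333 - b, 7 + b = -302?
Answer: 841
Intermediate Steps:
b = -309 (b = -7 - 302 = -309)
h = -29 (h = -5 + (-333 - 1*(-309)) = -5 + (-333 + 309) = -5 - 24 = -29)
h² = (-29)² = 841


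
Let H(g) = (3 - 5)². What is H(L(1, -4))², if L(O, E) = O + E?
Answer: 16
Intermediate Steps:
L(O, E) = E + O
H(g) = 4 (H(g) = (-2)² = 4)
H(L(1, -4))² = 4² = 16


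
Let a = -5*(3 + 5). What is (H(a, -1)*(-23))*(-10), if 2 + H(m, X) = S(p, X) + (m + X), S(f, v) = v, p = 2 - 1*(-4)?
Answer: -10120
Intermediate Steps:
p = 6 (p = 2 + 4 = 6)
a = -40 (a = -5*8 = -40)
H(m, X) = -2 + m + 2*X (H(m, X) = -2 + (X + (m + X)) = -2 + (X + (X + m)) = -2 + (m + 2*X) = -2 + m + 2*X)
(H(a, -1)*(-23))*(-10) = ((-2 - 40 + 2*(-1))*(-23))*(-10) = ((-2 - 40 - 2)*(-23))*(-10) = -44*(-23)*(-10) = 1012*(-10) = -10120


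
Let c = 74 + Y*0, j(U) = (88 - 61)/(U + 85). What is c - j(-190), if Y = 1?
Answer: 2599/35 ≈ 74.257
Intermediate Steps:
j(U) = 27/(85 + U)
c = 74 (c = 74 + 1*0 = 74 + 0 = 74)
c - j(-190) = 74 - 27/(85 - 190) = 74 - 27/(-105) = 74 - 27*(-1)/105 = 74 - 1*(-9/35) = 74 + 9/35 = 2599/35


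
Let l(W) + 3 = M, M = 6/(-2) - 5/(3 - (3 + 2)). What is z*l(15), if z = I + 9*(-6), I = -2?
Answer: 196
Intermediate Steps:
M = -½ (M = 6*(-½) - 5/(3 - 1*5) = -3 - 5/(3 - 5) = -3 - 5/(-2) = -3 - 5*(-½) = -3 + 5/2 = -½ ≈ -0.50000)
l(W) = -7/2 (l(W) = -3 - ½ = -7/2)
z = -56 (z = -2 + 9*(-6) = -2 - 54 = -56)
z*l(15) = -56*(-7/2) = 196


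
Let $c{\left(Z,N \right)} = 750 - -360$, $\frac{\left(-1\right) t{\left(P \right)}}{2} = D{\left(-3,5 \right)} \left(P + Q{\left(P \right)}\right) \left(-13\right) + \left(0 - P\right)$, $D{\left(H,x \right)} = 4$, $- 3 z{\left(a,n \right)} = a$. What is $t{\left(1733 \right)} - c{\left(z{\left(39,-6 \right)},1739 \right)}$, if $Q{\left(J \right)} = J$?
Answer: $362820$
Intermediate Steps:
$z{\left(a,n \right)} = - \frac{a}{3}$
$t{\left(P \right)} = 210 P$ ($t{\left(P \right)} = - 2 \left(4 \left(P + P\right) \left(-13\right) + \left(0 - P\right)\right) = - 2 \left(4 \cdot 2 P \left(-13\right) - P\right) = - 2 \left(8 P \left(-13\right) - P\right) = - 2 \left(- 104 P - P\right) = - 2 \left(- 105 P\right) = 210 P$)
$c{\left(Z,N \right)} = 1110$ ($c{\left(Z,N \right)} = 750 + 360 = 1110$)
$t{\left(1733 \right)} - c{\left(z{\left(39,-6 \right)},1739 \right)} = 210 \cdot 1733 - 1110 = 363930 - 1110 = 362820$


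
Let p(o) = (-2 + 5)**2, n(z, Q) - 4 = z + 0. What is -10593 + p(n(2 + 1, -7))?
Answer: -10584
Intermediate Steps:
n(z, Q) = 4 + z (n(z, Q) = 4 + (z + 0) = 4 + z)
p(o) = 9 (p(o) = 3**2 = 9)
-10593 + p(n(2 + 1, -7)) = -10593 + 9 = -10584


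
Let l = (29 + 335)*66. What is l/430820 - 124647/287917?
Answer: -899682741/2385392345 ≈ -0.37716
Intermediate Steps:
l = 24024 (l = 364*66 = 24024)
l/430820 - 124647/287917 = 24024/430820 - 124647/287917 = 24024*(1/430820) - 124647*1/287917 = 462/8285 - 124647/287917 = -899682741/2385392345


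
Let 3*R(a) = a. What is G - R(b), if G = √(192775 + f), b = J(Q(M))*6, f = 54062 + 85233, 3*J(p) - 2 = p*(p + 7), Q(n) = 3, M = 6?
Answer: -64/3 + √332070 ≈ 554.92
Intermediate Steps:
J(p) = ⅔ + p*(7 + p)/3 (J(p) = ⅔ + (p*(p + 7))/3 = ⅔ + (p*(7 + p))/3 = ⅔ + p*(7 + p)/3)
f = 139295
b = 64 (b = (⅔ + (⅓)*3² + (7/3)*3)*6 = (⅔ + (⅓)*9 + 7)*6 = (⅔ + 3 + 7)*6 = (32/3)*6 = 64)
R(a) = a/3
G = √332070 (G = √(192775 + 139295) = √332070 ≈ 576.25)
G - R(b) = √332070 - 64/3 = -64/3 + √332070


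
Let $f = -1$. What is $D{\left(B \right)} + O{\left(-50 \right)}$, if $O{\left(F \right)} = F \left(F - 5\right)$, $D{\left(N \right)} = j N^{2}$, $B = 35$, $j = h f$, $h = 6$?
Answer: $-4600$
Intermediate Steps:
$j = -6$ ($j = 6 \left(-1\right) = -6$)
$D{\left(N \right)} = - 6 N^{2}$
$O{\left(F \right)} = F \left(-5 + F\right)$
$D{\left(B \right)} + O{\left(-50 \right)} = - 6 \cdot 35^{2} - 50 \left(-5 - 50\right) = \left(-6\right) 1225 - -2750 = -7350 + 2750 = -4600$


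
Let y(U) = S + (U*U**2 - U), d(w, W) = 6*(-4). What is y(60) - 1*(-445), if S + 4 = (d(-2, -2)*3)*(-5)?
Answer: 216741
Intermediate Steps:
d(w, W) = -24
S = 356 (S = -4 - 24*3*(-5) = -4 - 72*(-5) = -4 + 360 = 356)
y(U) = 356 + U**3 - U (y(U) = 356 + (U*U**2 - U) = 356 + (U**3 - U) = 356 + U**3 - U)
y(60) - 1*(-445) = (356 + 60**3 - 1*60) - 1*(-445) = (356 + 216000 - 60) + 445 = 216296 + 445 = 216741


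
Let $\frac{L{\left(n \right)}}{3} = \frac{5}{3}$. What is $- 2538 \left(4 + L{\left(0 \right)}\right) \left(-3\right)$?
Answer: $68526$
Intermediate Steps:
$L{\left(n \right)} = 5$ ($L{\left(n \right)} = 3 \cdot \frac{5}{3} = 5$)
$- 2538 \left(4 + L{\left(0 \right)}\right) \left(-3\right) = - 2538 \left(4 + 5\right) \left(-3\right) = - 2538 \cdot 9 \left(-3\right) = \left(-2538\right) \left(-27\right) = 68526$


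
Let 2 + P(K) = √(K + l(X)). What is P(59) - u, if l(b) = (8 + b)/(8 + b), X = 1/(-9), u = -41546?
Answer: 41544 + 2*√15 ≈ 41552.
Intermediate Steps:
X = -⅑ ≈ -0.11111
l(b) = 1
P(K) = -2 + √(1 + K) (P(K) = -2 + √(K + 1) = -2 + √(1 + K))
P(59) - u = (-2 + √(1 + 59)) - 1*(-41546) = (-2 + √60) + 41546 = (-2 + 2*√15) + 41546 = 41544 + 2*√15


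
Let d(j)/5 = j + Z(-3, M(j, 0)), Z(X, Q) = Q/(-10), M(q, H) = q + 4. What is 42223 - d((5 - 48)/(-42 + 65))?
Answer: 1942737/46 ≈ 42233.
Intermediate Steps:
M(q, H) = 4 + q
Z(X, Q) = -Q/10 (Z(X, Q) = Q*(-⅒) = -Q/10)
d(j) = -2 + 9*j/2 (d(j) = 5*(j - (4 + j)/10) = 5*(j + (-⅖ - j/10)) = 5*(-⅖ + 9*j/10) = -2 + 9*j/2)
42223 - d((5 - 48)/(-42 + 65)) = 42223 - (-2 + 9*((5 - 48)/(-42 + 65))/2) = 42223 - (-2 + 9*(-43/23)/2) = 42223 - (-2 + 9*(-43*1/23)/2) = 42223 - (-2 + (9/2)*(-43/23)) = 42223 - (-2 - 387/46) = 42223 - 1*(-479/46) = 42223 + 479/46 = 1942737/46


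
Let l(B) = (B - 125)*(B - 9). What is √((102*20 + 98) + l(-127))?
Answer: √36410 ≈ 190.81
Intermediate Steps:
l(B) = (-125 + B)*(-9 + B)
√((102*20 + 98) + l(-127)) = √((102*20 + 98) + (1125 + (-127)² - 134*(-127))) = √((2040 + 98) + (1125 + 16129 + 17018)) = √(2138 + 34272) = √36410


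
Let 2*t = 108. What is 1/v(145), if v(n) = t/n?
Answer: 145/54 ≈ 2.6852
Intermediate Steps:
t = 54 (t = (½)*108 = 54)
v(n) = 54/n
1/v(145) = 1/(54/145) = 145/54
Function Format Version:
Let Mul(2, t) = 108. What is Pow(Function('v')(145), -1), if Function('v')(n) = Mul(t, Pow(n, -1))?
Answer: Rational(145, 54) ≈ 2.6852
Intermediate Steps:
t = 54 (t = Mul(Rational(1, 2), 108) = 54)
Function('v')(n) = Mul(54, Pow(n, -1))
Pow(Function('v')(145), -1) = Pow(Mul(54, Pow(145, -1)), -1) = Pow(Mul(54, Rational(1, 145)), -1) = Pow(Rational(54, 145), -1) = Rational(145, 54)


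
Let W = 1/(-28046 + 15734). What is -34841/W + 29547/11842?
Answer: 5079772675611/11842 ≈ 4.2896e+8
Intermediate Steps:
W = -1/12312 (W = 1/(-12312) = -1/12312 ≈ -8.1222e-5)
-34841/W + 29547/11842 = -34841/(-1/12312) + 29547/11842 = -34841*(-12312) + 29547*(1/11842) = 428962392 + 29547/11842 = 5079772675611/11842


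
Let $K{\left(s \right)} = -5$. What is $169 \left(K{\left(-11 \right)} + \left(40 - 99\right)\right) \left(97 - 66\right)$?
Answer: $-335296$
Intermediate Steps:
$169 \left(K{\left(-11 \right)} + \left(40 - 99\right)\right) \left(97 - 66\right) = 169 \left(-5 + \left(40 - 99\right)\right) \left(97 - 66\right) = 169 \left(-5 - 59\right) 31 = 169 \left(\left(-64\right) 31\right) = 169 \left(-1984\right) = -335296$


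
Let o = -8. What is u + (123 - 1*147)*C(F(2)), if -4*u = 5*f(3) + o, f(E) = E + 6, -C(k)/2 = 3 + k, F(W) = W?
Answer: 923/4 ≈ 230.75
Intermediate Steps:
C(k) = -6 - 2*k (C(k) = -2*(3 + k) = -6 - 2*k)
f(E) = 6 + E
u = -37/4 (u = -(5*(6 + 3) - 8)/4 = -(5*9 - 8)/4 = -(45 - 8)/4 = -¼*37 = -37/4 ≈ -9.2500)
u + (123 - 1*147)*C(F(2)) = -37/4 + (123 - 1*147)*(-6 - 2*2) = -37/4 + (123 - 147)*(-6 - 4) = -37/4 - 24*(-10) = -37/4 + 240 = 923/4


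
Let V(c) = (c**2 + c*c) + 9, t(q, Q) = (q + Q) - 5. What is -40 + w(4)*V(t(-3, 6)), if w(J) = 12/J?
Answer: 11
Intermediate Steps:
t(q, Q) = -5 + Q + q (t(q, Q) = (Q + q) - 5 = -5 + Q + q)
V(c) = 9 + 2*c**2 (V(c) = (c**2 + c**2) + 9 = 2*c**2 + 9 = 9 + 2*c**2)
-40 + w(4)*V(t(-3, 6)) = -40 + (12/4)*(9 + 2*(-5 + 6 - 3)**2) = -40 + (12*(1/4))*(9 + 2*(-2)**2) = -40 + 3*(9 + 2*4) = -40 + 3*(9 + 8) = -40 + 3*17 = -40 + 51 = 11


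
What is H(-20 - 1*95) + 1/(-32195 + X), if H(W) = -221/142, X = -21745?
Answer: -5960441/3829740 ≈ -1.5564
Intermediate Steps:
H(W) = -221/142 (H(W) = -221*1/142 = -221/142)
H(-20 - 1*95) + 1/(-32195 + X) = -221/142 + 1/(-32195 - 21745) = -221/142 + 1/(-53940) = -221/142 - 1/53940 = -5960441/3829740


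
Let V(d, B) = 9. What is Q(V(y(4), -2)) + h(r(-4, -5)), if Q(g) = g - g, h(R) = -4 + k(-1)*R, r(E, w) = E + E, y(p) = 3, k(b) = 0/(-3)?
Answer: -4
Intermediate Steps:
k(b) = 0 (k(b) = 0*(-⅓) = 0)
r(E, w) = 2*E
h(R) = -4 (h(R) = -4 + 0*R = -4 + 0 = -4)
Q(g) = 0
Q(V(y(4), -2)) + h(r(-4, -5)) = 0 - 4 = -4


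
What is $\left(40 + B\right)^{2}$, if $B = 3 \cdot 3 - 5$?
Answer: $1936$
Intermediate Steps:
$B = 4$ ($B = 9 - 5 = 4$)
$\left(40 + B\right)^{2} = \left(40 + 4\right)^{2} = 44^{2} = 1936$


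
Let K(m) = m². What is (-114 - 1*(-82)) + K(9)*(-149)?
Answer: -12101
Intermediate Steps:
(-114 - 1*(-82)) + K(9)*(-149) = (-114 - 1*(-82)) + 9²*(-149) = (-114 + 82) + 81*(-149) = -32 - 12069 = -12101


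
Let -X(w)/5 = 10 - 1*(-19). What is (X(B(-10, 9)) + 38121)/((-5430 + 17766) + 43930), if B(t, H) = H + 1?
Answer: 18988/28133 ≈ 0.67494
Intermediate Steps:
B(t, H) = 1 + H
X(w) = -145 (X(w) = -5*(10 - 1*(-19)) = -5*(10 + 19) = -5*29 = -145)
(X(B(-10, 9)) + 38121)/((-5430 + 17766) + 43930) = (-145 + 38121)/((-5430 + 17766) + 43930) = 37976/(12336 + 43930) = 37976/56266 = 37976*(1/56266) = 18988/28133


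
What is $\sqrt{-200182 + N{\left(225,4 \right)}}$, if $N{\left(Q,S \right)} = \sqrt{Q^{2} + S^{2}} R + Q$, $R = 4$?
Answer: $\sqrt{-199957 + 4 \sqrt{50641}} \approx 446.16 i$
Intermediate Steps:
$N{\left(Q,S \right)} = Q + 4 \sqrt{Q^{2} + S^{2}}$ ($N{\left(Q,S \right)} = \sqrt{Q^{2} + S^{2}} \cdot 4 + Q = 4 \sqrt{Q^{2} + S^{2}} + Q = Q + 4 \sqrt{Q^{2} + S^{2}}$)
$\sqrt{-200182 + N{\left(225,4 \right)}} = \sqrt{-200182 + \left(225 + 4 \sqrt{225^{2} + 4^{2}}\right)} = \sqrt{-200182 + \left(225 + 4 \sqrt{50625 + 16}\right)} = \sqrt{-200182 + \left(225 + 4 \sqrt{50641}\right)} = \sqrt{-199957 + 4 \sqrt{50641}}$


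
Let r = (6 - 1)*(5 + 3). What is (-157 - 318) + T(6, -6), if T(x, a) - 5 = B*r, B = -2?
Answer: -550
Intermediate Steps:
r = 40 (r = 5*8 = 40)
T(x, a) = -75 (T(x, a) = 5 - 2*40 = 5 - 80 = -75)
(-157 - 318) + T(6, -6) = (-157 - 318) - 75 = -475 - 75 = -550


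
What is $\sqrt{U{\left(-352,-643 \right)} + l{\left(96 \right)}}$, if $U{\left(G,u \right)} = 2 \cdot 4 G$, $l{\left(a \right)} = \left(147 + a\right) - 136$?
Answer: $3 i \sqrt{301} \approx 52.048 i$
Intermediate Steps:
$l{\left(a \right)} = 11 + a$
$U{\left(G,u \right)} = 8 G$
$\sqrt{U{\left(-352,-643 \right)} + l{\left(96 \right)}} = \sqrt{8 \left(-352\right) + \left(11 + 96\right)} = \sqrt{-2816 + 107} = \sqrt{-2709} = 3 i \sqrt{301}$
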